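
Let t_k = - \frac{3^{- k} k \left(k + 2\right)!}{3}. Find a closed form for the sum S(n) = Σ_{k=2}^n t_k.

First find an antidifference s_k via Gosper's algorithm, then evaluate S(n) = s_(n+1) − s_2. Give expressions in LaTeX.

Step 1: r(k) = (k + 1)*(k + 3)/(3*k).
Gosper form: A/B · C(k+1)/C(k) with A=k/3 + 1, B=1, C=k.
Need (k/3 + 1)·f(k+1) − (1)·f(k) = k.
Degrees (1,0,1) ⇒ d ≤ 0.
Solve for f: f(k) = 3 (degree 0 ≤ 0).
R(k) = B(k−1)·f(k)/C(k) = 3/k; s_k = R·t_k = -factorial(k + 2)/3**k.
s_(k+1) − s_k = -k*factorial(k + 2)/(3*3**k) = t_k.
Telescope: S(n) = s_(n+1) − s_(2) = -3**(-n - 1)*factorial(n + 3) − (-8/3) = 8/3 - factorial(n + 3)/(3*3**n).

S(n) = \frac{8}{3} - \frac{3^{- n} \left(n + 3\right)!}{3}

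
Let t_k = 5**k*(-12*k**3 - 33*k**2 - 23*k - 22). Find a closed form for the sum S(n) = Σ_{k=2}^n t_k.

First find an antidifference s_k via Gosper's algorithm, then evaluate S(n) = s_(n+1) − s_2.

t_(k+1)/t_k = 5*(12*k**3 + 69*k**2 + 125*k + 90)/(12*k**3 + 33*k**2 + 23*k + 22).
Factor: A=5; B=1; C=k**3 + 11*k**2/4 + 23*k/12 + 11/6.
Solve (5)·f(k+1) − (1)·f(k) = k**3 + 11*k**2/4 + 23*k/12 + 11/6.
Bound: deg f ≤ 3.
Solve for f: f(k) = (3*k**3 - 3*k**2 + 2*k + 3)/12 (degree 3 ≤ 3).
R(k) = B(k−1)·f(k)/C(k) = (3*k**3 - 3*k**2 + 2*k + 3)/(12*k**3 + 33*k**2 + 23*k + 22); s_k = R·t_k = 5**k*(-3*k**3 + 3*k**2 - 2*k - 3).
Check: Δs_k = 5**k*(-12*k**3 - 33*k**2 - 23*k - 22). ✓
s_(n+1) = 5**(n + 1)*(-3*n**3 - 6*n**2 - 5*n - 5) and s_(2) = -475, so S(n) = -15*5**n*n**3 - 30*5**n*n**2 - 25*5**n*n - 25*5**n + 475.

S(n) = -15*5**n*n**3 - 30*5**n*n**2 - 25*5**n*n - 25*5**n + 475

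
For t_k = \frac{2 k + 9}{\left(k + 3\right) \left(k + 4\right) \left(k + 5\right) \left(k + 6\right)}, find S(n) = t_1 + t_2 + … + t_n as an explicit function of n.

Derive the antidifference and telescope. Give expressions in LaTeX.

t_(k+1)/t_k = (k + 3)*(2*k + 11)/((k + 7)*(2*k + 9)).
Gosper form: A/B · C(k+1)/C(k) with A=k + 3, B=k + 7, C=k + 9/2.
Set up (k + 3)·f(k+1) − (k + 6)·f(k) − (k + 9/2) = 0.
Bound: deg f ≤ 3.
A polynomial solution: f(k) = k*(k + 4)*(k + 8)/30.
Certificate R = B(k−1)f/C = k*(k + 4)*(k + 6)*(k + 8)/(15*(2*k + 9)) gives s_k = k*(k + 8)/(15*(k**2 + 8*k + 15)).
Verify: (2*k + 9)/(k**4 + 18*k**3 + 119*k**2 + 342*k + 360) matches t_k.
Telescope: S(n) = s_(n+1) − s_(1) = (n**2 + 10*n + 9)/(15*(n**2 + 10*n + 24)) − (1/40) = n*(n + 10)/(24*(n**2 + 10*n + 24)).

S(n) = \frac{n \left(n + 10\right)}{24 \left(n^{2} + 10 n + 24\right)}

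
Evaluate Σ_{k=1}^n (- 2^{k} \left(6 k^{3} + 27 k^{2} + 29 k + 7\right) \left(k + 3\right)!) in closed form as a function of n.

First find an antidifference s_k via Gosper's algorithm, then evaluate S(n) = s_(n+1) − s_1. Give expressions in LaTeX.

The ratio is 2*(6*k**4 + 69*k**3 + 281*k**2 + 473*k + 276)/(6*k**3 + 27*k**2 + 29*k + 7).
A = 2*k + 8, B = 1, C = k**3 + 9*k**2/2 + 29*k/6 + 7/6.
Key eq: (2*k + 8)·f(k+1) = (1)·f(k) + (k**3 + 9*k**2/2 + 29*k/6 + 7/6).
Bound: deg f ≤ 2.
Solve for f: f(k) = (3*k**2 - 3*k + 1)/6 (degree 2 ≤ 2).
So s_k = (B(k−1)f/C)·t_k = ((3*k**2 - 3*k + 1)/(6*k**3 + 27*k**2 + 29*k + 7))·t_k = -2**k*(3*k**2 - 3*k + 1)*factorial(k + 3).
s_(k+1) − s_k = -2**k*(6*k**3 + 27*k**2 + 29*k + 7)*factorial(k + 3) = t_k.
Telescope: S(n) = s_(n+1) − s_(1) = -2**(n + 1)*(3*n**2 + 3*n + 1)*factorial(n + 4) − (-48) = -6*2**n*n**2*factorial(n + 4) - 6*2**n*n*factorial(n + 4) - 2*2**n*factorial(n + 4) + 48.

S(n) = - 6 \cdot 2^{n} n^{2} \left(n + 4\right)! - 6 \cdot 2^{n} n \left(n + 4\right)! - 2 \cdot 2^{n} \left(n + 4\right)! + 48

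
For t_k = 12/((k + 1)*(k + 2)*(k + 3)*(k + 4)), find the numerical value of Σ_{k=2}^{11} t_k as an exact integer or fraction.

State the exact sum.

Σ = 89/1365

r(k) = (k + 1)/(k + 5) after simplifying.
So A=k + 1 and B=k + 5, with C=1.
Need (k + 1)·f(k+1) − (k + 4)·f(k) = 1.
d = 3 from the (1,1,0) case.
Solve for f: f(k) = k*(k**2 + 6*k + 11)/18 (degree 3 ≤ 3).
Get s_k = R·t_k = 2*k*(k**2 + 6*k + 11)/(3*(k + 1)*(k + 2)*(k + 3)) with R(k) = B(k−1)f(k)/C(k) = k*(k + 4)*(k**2 + 6*k + 11)/18.
Δs = 12/(k**4 + 10*k**3 + 35*k**2 + 50*k + 24), as required.
Telescoping: Σ = s_(12) − s_(2) = 908/1365 − (3/5) = 89/1365.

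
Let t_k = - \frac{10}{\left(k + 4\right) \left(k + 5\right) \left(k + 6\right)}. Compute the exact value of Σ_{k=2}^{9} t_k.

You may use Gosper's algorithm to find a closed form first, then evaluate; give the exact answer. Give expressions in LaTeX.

Σ = -2/21

Compute t_(k+1)/t_k: get (k + 4)/(k + 7).
Take A(k)=k + 4, B(k)=k + 7, C(k)=1.
Set up (k + 4)·f(k+1) − (k + 6)·f(k) − (1) = 0.
d = 2 from the (1,1,0) case.
Solve for f: f(k) = k*(k + 9)/40 (degree 2 ≤ 2).
So s_k = (B(k−1)f/C)·t_k = (k*(k + 6)*(k + 9)/40)·t_k = k*(-k - 9)/(4*(k + 4)*(k + 5)).
Δs = -10/(k**3 + 15*k**2 + 74*k + 120), as required.
Telescoping: Σ = s_(10) − s_(2) = -19/84 − (-11/84) = -2/21.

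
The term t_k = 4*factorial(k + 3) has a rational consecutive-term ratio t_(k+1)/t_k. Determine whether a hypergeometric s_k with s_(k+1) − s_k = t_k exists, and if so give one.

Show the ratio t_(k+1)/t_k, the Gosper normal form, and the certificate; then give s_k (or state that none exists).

no hypergeometric antidifference exists

Step 1: r(k) = k + 4.
Factor: A=k + 4; B=1; C=1.
Solve (k + 4)·f(k+1) − (1)·f(k) = 1.
Degrees (1,0,0) ⇒ d ≤ -1.
deg f ≤ -1 is impossible — no certificate.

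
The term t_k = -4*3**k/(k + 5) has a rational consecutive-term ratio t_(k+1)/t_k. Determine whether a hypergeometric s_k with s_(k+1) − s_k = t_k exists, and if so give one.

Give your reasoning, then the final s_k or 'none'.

r(k) = 3*(k + 5)/(k + 6) after simplifying.
A = 3*k + 15, B = k + 6, C = 1.
Solve (3*k + 15)·f(k+1) − (k + 5)·f(k) = 1.
Degrees (1,1,0) ⇒ d ≤ -1.
d = -1 < 0 ⇒ no nonzero polynomial f; not summable.

none (Gosper's algorithm certifies no s_k)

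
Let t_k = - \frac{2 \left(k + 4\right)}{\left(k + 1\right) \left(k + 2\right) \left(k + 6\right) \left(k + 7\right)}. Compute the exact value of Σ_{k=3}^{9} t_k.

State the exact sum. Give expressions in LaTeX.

Step 1: r(k) = (k + 1)*(k + 5)*(k + 6)/((k + 3)*(k + 4)*(k + 8)).
Factor: A=k + 1; B=k + 8; C=k**4 + 16*k**3 + 95*k**2 + 248*k + 240.
Need (k + 1)·f(k+1) − (k + 7)·f(k) = k**4 + 16*k**3 + 95*k**2 + 248*k + 240.
Degrees (1,1,4) ⇒ d ≤ 6.
A polynomial solution: f(k) = k*(k + 2)*(k + 3)*(k + 4)*(k + 5)*(k + 7)/12.
Then R = B(k−1)f/C = k*(k + 2)*(k + 7)**2/(12*(k + 4)), so s_k = R(k)·t_k = k*(-k - 7)/(6*(k**2 + 7*k + 6)).
s_(k+1) − s_k = 2*(-k - 4)/(k**4 + 16*k**3 + 83*k**2 + 152*k + 84) = t_k.
Σ_(k=3)^(9) t_k = s_(10) − s_(3) = -85/528 − (-5/36) = -35/1584.

Σ = -35/1584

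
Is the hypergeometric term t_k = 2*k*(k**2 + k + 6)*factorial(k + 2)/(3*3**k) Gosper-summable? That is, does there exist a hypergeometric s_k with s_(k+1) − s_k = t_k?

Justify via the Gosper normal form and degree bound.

Yes. s_k = 2*k*(k - 1)*factorial(k + 2)/3**k.

t_(k+1)/t_k = (k + 1)*(k + 3)*(k + (k + 1)**2 + 7)/(3*k*(k**2 + k + 6)).
Take A(k)=k/3 + 1, B(k)=1, C(k)=k**3 + k**2 + 6*k.
Set up (k/3 + 1)·f(k+1) − (1)·f(k) − (k**3 + k**2 + 6*k) = 0.
From deg A=1, deg B=0, deg C=3: d=2.
Solve for f: f(k) = 3*k*(k - 1) (degree 2 ≤ 2).
R(k) = B(k−1)·f(k)/C(k) = 3*(k - 1)/(k**2 + k + 6); s_k = R·t_k = 2*k*(k - 1)*factorial(k + 2)/3**k.
Δs = 2*k*(k**2 + k + 6)*factorial(k + 2)/(3*3**k), as required.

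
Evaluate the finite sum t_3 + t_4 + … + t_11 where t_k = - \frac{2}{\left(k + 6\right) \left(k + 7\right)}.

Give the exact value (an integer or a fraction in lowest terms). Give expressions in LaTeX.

t_(k+1)/t_k = (k + 6)/(k + 8).
Gosper form: A/B · C(k+1)/C(k) with A=k + 6, B=k + 8, C=1.
Need (k + 6)·f(k+1) − (k + 7)·f(k) = 1.
Degrees (1,1,0) ⇒ d ≤ 1.
Match coefficients ⇒ f(k) = k/6.
Get s_k = R·t_k = -k/(3*k + 18) with R(k) = B(k−1)f(k)/C(k) = k*(k + 7)/6.
Verify: -2/(k**2 + 13*k + 42) matches t_k.
Telescoping: Σ = s_(12) − s_(3) = -2/9 − (-1/9) = -1/9.

Σ = -1/9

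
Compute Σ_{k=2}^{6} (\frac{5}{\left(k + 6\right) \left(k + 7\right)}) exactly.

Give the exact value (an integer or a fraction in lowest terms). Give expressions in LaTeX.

Σ = 25/104

Step 1: r(k) = (k + 6)/(k + 8).
Factor: A=k + 6; B=k + 8; C=1.
Need (k + 6)·f(k+1) − (k + 7)·f(k) = 1.
Bound: deg f ≤ 1.
Coefficient equations give f(k) = k/6.
Certificate R = B(k−1)f/C = k*(k + 7)/6 gives s_k = 5*k/(6*(k + 6)).
Δs = 5/(k**2 + 13*k + 42), as required.
Σ_(k=2)^(6) t_k = s_(7) − s_(2) = 35/78 − (5/24) = 25/104.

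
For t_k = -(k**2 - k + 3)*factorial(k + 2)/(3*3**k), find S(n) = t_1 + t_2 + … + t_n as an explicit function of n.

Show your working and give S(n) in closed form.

Ratio r(k) = (k + 3)*(-k + (k + 1)**2 + 2)/(3*(k**2 - k + 3)).
Gosper form: A/B · C(k+1)/C(k) with A=k/3 + 1, B=1, C=k**2 - k + 3.
f must satisfy (k/3 + 1)·f(k+1) − (1)·f(k) = k**2 - k + 3.
Degrees (1,0,2) ⇒ d ≤ 1.
Coefficient equations give f(k) = 3*(k - 2).
Then R = B(k−1)f/C = 3*(k - 2)/(k**2 - k + 3), so s_k = R(k)·t_k = -(k - 2)*factorial(k + 2)/3**k.
s_(k+1) − s_k = -(k**2 - k + 3)*factorial(k + 2)/(3*3**k) = t_k.
Σ_(k=1)^n t_k = s_(n+1) − s_(1) = (-3**(-n - 1)*(n - 1)*factorial(n + 3)) − (2), i.e. -2 - n*factorial(n + 3)/(3*3**n) + factorial(n + 3)/(3*3**n).

S(n) = -2 - n*factorial(n + 3)/(3*3**n) + factorial(n + 3)/(3*3**n)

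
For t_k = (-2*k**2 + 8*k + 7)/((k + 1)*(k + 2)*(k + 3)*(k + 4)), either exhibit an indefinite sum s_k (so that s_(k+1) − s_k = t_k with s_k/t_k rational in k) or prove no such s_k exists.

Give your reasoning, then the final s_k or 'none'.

Ratio r(k) = (k + 1)*(8*k - 2*(k + 1)**2 + 15)/((k + 5)*(-2*k**2 + 8*k + 7)).
Gosper form: A/B · C(k+1)/C(k) with A=k + 1, B=k + 5, C=k**2 - 4*k - 7/2.
Solve (k + 1)·f(k+1) − (k + 4)·f(k) = k**2 - 4*k - 7/2.
d = 3 from the (1,1,2) case.
Solve for f: f(k) = -k*(k**2 + 12*k + 8)/6 (degree 3 ≤ 3).
Then R = B(k−1)f/C = -k*(k + 4)*(k**2 + 12*k + 8)/(3*(2*k**2 - 8*k - 7)), so s_k = R(k)·t_k = k*(k**2 + 12*k + 8)/(3*(k + 1)*(k + 2)*(k + 3)).
Verify: (-2*k**2 + 8*k + 7)/(k**4 + 10*k**3 + 35*k**2 + 50*k + 24) matches t_k.

s_k = k*(k**2 + 12*k + 8)/(3*(k + 1)*(k + 2)*(k + 3))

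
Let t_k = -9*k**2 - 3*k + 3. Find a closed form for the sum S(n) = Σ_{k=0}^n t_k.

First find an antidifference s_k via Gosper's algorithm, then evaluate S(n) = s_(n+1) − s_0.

t_(k+1)/t_k = (k + 3*(k + 1)**2)/(3*k**2 + k - 1).
Normal form (A,B,C) = (1, 1, k**2 + k/3 - 1/3).
Solve (1)·f(k+1) − (1)·f(k) = k**2 + k/3 - 1/3.
From deg A=0, deg B=0, deg C=2: d=3.
Solve for f: f(k) = k*(k**2 - k - 1)/3 (degree 3 ≤ 3).
R(k) = B(k−1)·f(k)/C(k) = k*(k**2 - k - 1)/(3*k**2 + k - 1); s_k = R·t_k = 3*k*(-k**2 + k + 1).
s_(k+1) − s_k = -9*k**2 - 3*k + 3 = t_k.
Evaluate: s_(n+1) = -3*n**3 - 6*n**2 + 3; subtract s_(0) = 0 ⇒ S(n) = -3*n**3 - 6*n**2 + 3.

S(n) = -3*n**3 - 6*n**2 + 3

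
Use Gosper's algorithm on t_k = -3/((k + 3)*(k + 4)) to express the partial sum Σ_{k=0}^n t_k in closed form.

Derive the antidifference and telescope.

Step 1: r(k) = (k + 3)/(k + 5).
Factor: A=k + 3; B=k + 5; C=1.
Set up (k + 3)·f(k+1) − (k + 4)·f(k) − (1) = 0.
d = 1 from the (1,1,0) case.
Match coefficients ⇒ f(k) = k/3.
Then R = B(k−1)f/C = k*(k + 4)/3, so s_k = R(k)·t_k = -k/(k + 3).
Verify: -3/(k**2 + 7*k + 12) matches t_k.
Telescope: S(n) = s_(n+1) − s_(0) = (-n - 1)/(n + 4) − (0) = (-n - 1)/(n + 4).

S(n) = (-n - 1)/(n + 4)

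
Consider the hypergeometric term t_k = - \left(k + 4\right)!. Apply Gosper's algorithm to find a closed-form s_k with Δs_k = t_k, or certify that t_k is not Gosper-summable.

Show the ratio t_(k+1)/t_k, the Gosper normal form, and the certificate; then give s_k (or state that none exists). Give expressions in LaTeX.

t_(k+1)/t_k = k + 5.
Factor: A=k + 5; B=1; C=1.
f must satisfy (k + 5)·f(k+1) − (1)·f(k) = 1.
Degrees (1,0,0) ⇒ d ≤ -1.
Bound -1 < 0, so the key equation has no polynomial solution.

not Gosper-summable; s_k does not exist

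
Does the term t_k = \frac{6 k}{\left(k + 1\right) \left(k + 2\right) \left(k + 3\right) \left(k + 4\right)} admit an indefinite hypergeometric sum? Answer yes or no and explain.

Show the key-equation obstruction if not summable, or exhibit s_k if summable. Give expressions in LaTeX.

Ratio r(k) = (k + 1)**2/(k*(k + 5)).
Take A(k)=k + 1, B(k)=k + 5, C(k)=k.
Set up (k + 1)·f(k+1) − (k + 4)·f(k) − (k) = 0.
deg f ≤ 3 (via 1,1,1).
Solve for f: f(k) = k*(k - 1)*(k + 7)/36 (degree 3 ≤ 3).
So s_k = (B(k−1)f/C)·t_k = ((k - 1)*(k + 4)*(k + 7)/36)·t_k = k*(k**2 + 6*k - 7)/(6*(k + 1)*(k + 2)*(k + 3)).
s_(k+1) − s_k = 6*k/(k**4 + 10*k**3 + 35*k**2 + 50*k + 24) = t_k.

Yes. s_k = \frac{k \left(k^{2} + 6 k - 7\right)}{6 \left(k + 1\right) \left(k + 2\right) \left(k + 3\right)}.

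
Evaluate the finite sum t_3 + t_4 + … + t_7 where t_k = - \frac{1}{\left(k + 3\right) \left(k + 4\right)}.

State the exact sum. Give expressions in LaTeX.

Σ = -5/66

The ratio is (k + 3)/(k + 5).
Gosper form: A/B · C(k+1)/C(k) with A=k + 3, B=k + 5, C=1.
f must satisfy (k + 3)·f(k+1) − (k + 4)·f(k) = 1.
Bound: deg f ≤ 1.
A polynomial solution: f(k) = k/3.
So s_k = (B(k−1)f/C)·t_k = (k*(k + 4)/3)·t_k = -k/(3*k + 9).
Check: Δs_k = -1/(k**2 + 7*k + 12). ✓
Sum = s_(8) − s_(3); s_(8) = -8/33, s_(3) = -1/6 ⇒ -5/66.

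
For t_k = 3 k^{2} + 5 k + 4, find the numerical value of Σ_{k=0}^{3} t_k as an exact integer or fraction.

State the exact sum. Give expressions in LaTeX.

Σ = 88

Step 1: r(k) = (3*k**2 + 11*k + 12)/(3*k**2 + 5*k + 4).
Normal form (A,B,C) = (1, 1, k**2 + 5*k/3 + 4/3).
Solve (1)·f(k+1) − (1)·f(k) = k**2 + 5*k/3 + 4/3.
Bound: deg f ≤ 3.
Match coefficients ⇒ f(k) = k*(k**2 + k + 2)/3.
So s_k = (B(k−1)f/C)·t_k = (k*(k**2 + k + 2)/(3*k**2 + 5*k + 4))·t_k = k*(k**2 + k + 2).
Δs = 3*k**2 + 5*k + 4, as required.
Telescoping: Σ = s_(4) − s_(0) = 88 − (0) = 88.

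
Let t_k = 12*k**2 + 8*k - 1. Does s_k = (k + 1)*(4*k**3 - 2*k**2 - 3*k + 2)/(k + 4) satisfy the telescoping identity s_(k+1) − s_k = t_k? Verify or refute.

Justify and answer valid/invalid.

Invalid: residual 6*(-4*k**3 - 29*k**2 - 17*k + 3)/(k**2 + 9*k + 20) ≠ 0.

s_(k+1) = (4*k**4 + 18*k**3 + 25*k**2 + 11*k + 2)/(k + 5)
s_(k+1) − s_k = (12*k**4 + 92*k**3 + 137*k**2 + 49*k - 2)/(k**2 + 9*k + 20)
(s_(k+1) − s_k) − t_k = 6*(-4*k**3 - 29*k**2 - 17*k + 3)/(k**2 + 9*k + 20)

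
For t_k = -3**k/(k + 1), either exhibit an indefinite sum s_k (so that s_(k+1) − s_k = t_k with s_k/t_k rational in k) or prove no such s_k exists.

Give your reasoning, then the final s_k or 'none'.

Ratio r(k) = 3*(k + 1)/(k + 2).
Take A(k)=3*k + 3, B(k)=k + 2, C(k)=1.
Key eq: (3*k + 3)·f(k+1) = (k + 1)·f(k) + (1).
From deg A=1, deg B=1, deg C=0: d=-1.
Bound -1 < 0, so the key equation has no polynomial solution.

no hypergeometric antidifference exists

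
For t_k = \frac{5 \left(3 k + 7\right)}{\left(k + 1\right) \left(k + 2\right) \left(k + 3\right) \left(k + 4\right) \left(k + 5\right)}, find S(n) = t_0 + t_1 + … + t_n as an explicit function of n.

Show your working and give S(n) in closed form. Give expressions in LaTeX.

Step 1: r(k) = (k + 1)*(3*k + 10)/((k + 6)*(3*k + 7)).
A = k + 1, B = k + 6, C = k + 7/3.
Key eq: (k + 1)·f(k+1) = (k + 5)·f(k) + (k + 7/3).
d = 4 from the (1,1,1) case.
Match coefficients ⇒ f(k) = k*(k + 2)*(k**2 + 8*k + 19)/36.
Get s_k = R·t_k = 5*k*(k**2 + 8*k + 19)/(12*(k**3 + 8*k**2 + 19*k + 12)) with R(k) = B(k−1)f(k)/C(k) = k*(k + 2)*(k + 5)*(k**2 + 8*k + 19)/(12*(3*k + 7)).
Verify: 5*(3*k + 7)/(k**5 + 15*k**4 + 85*k**3 + 225*k**2 + 274*k + 120) matches t_k.
Evaluate: s_(n+1) = 5*(n**3 + 11*n**2 + 38*n + 28)/(12*(n**3 + 11*n**2 + 38*n + 40)); subtract s_(0) = 0 ⇒ S(n) = 5*(n**3 + 11*n**2 + 38*n + 28)/(12*(n**3 + 11*n**2 + 38*n + 40)).

S(n) = \frac{5 \left(n^{3} + 11 n^{2} + 38 n + 28\right)}{12 \left(n^{3} + 11 n^{2} + 38 n + 40\right)}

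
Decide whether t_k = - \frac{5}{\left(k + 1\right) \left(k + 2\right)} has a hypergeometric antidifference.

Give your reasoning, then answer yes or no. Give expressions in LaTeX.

Yes. s_k = - \frac{5 k}{k + 1}.

The ratio is (k + 1)/(k + 3).
Take A(k)=k + 1, B(k)=k + 3, C(k)=1.
Key eq: (k + 1)·f(k+1) = (k + 2)·f(k) + (1).
Degrees (1,1,0) ⇒ d ≤ 1.
Solving with deg f ≤ 1: f(k) = k.
Certificate R = B(k−1)f/C = k*(k + 2) gives s_k = -5*k/(k + 1).
s_(k+1) − s_k = -5/(k**2 + 3*k + 2) = t_k.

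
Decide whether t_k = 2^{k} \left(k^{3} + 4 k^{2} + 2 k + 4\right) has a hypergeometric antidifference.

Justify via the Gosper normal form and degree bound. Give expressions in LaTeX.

Yes. s_k = 2^{k} \left(k^{3} - 2 k^{2} + 4 k - 2\right).

Step 1: r(k) = 2*(k**3 + 7*k**2 + 13*k + 11)/(k**3 + 4*k**2 + 2*k + 4).
A = 2, B = 1, C = k**3 + 4*k**2 + 2*k + 4.
Set up (2)·f(k+1) − (1)·f(k) − (k**3 + 4*k**2 + 2*k + 4) = 0.
Bound: deg f ≤ 3.
Coefficient equations give f(k) = k**3 - 2*k**2 + 4*k - 2.
Then R = B(k−1)f/C = (k**3 - 2*k**2 + 4*k - 2)/(k**3 + 4*k**2 + 2*k + 4), so s_k = R(k)·t_k = 2**k*(k**3 - 2*k**2 + 4*k - 2).
Check: Δs_k = 2**k*(k**3 + 4*k**2 + 2*k + 4). ✓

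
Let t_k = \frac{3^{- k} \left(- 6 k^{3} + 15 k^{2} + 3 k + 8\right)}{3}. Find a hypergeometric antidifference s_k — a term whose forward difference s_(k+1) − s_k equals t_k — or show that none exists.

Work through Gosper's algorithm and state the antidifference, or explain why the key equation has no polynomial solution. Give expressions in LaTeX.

The ratio is (6*k**3 + 3*k**2 - 15*k - 20)/(3*(6*k**3 - 15*k**2 - 3*k - 8)).
Gosper form: A/B · C(k+1)/C(k) with A=1/3, B=1, C=k**3 - 5*k**2/2 - k/2 - 4/3.
Need (1/3)·f(k+1) − (1)·f(k) = k**3 - 5*k**2/2 - k/2 - 4/3.
deg f ≤ 3 (via 0,0,3).
Coefficient equations give f(k) = -(3*k**3 - 3*k**2 - 4)/2.
Certificate R = B(k−1)f/C = -3*(3*k**3 - 3*k**2 - 4)/(6*k**3 - 15*k**2 - 3*k - 8) gives s_k = (3*k**3 - 3*k**2 - 4)/3**k.
Verify: (-6*k**3 + 15*k**2 + 3*k + 8)/(3*3**k) matches t_k.

s_k = 3^{- k} \left(3 k^{3} - 3 k^{2} - 4\right)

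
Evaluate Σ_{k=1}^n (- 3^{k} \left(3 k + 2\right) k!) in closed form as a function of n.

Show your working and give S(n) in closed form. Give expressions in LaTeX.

Step 1: r(k) = 3*(k + 1)*(3*k + 5)/(3*k + 2).
Take A(k)=3*k + 3, B(k)=1, C(k)=k + 2/3.
Set up (3*k + 3)·f(k+1) − (1)·f(k) − (k + 2/3) = 0.
Bound: deg f ≤ 0.
Match coefficients ⇒ f(k) = 1/3.
So s_k = (B(k−1)f/C)·t_k = (1/(3*k + 2))·t_k = -3**k*factorial(k).
Verify: -3**k*(3*k + 2)*factorial(k) matches t_k.
Telescope: S(n) = s_(n+1) − s_(1) = -3**(n + 1)*factorial(n + 1) − (-3) = -3*3**n*factorial(n + 1) + 3.

S(n) = - 3 \cdot 3^{n} \left(n + 1\right)! + 3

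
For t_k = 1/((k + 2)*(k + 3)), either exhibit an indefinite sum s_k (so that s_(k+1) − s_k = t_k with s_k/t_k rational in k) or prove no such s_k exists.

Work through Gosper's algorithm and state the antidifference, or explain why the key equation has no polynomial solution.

The ratio is (k + 2)/(k + 4).
A = k + 2, B = k + 4, C = 1.
f must satisfy (k + 2)·f(k+1) − (k + 3)·f(k) = 1.
Degrees (1,1,0) ⇒ d ≤ 1.
Solving with deg f ≤ 1: f(k) = k/2.
R(k) = B(k−1)·f(k)/C(k) = k*(k + 3)/2; s_k = R·t_k = k/(2*(k + 2)).
s_(k+1) − s_k = 1/(k**2 + 5*k + 6) = t_k.

s_k = k/(2*(k + 2))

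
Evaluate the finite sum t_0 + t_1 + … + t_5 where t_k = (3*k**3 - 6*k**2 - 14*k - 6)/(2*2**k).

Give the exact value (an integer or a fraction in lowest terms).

r(k) = (3*k**3 + 3*k**2 - 17*k - 23)/(2*(3*k**3 - 6*k**2 - 14*k - 6)) after simplifying.
Take A(k)=1/2, B(k)=1, C(k)=k**3 - 2*k**2 - 14*k/3 - 2.
Need (1/2)·f(k+1) − (1)·f(k) = k**3 - 2*k**2 - 14*k/3 - 2.
deg f ≤ 3 (via 0,0,3).
Coefficient equations give f(k) = -2*(k + 1)*(3*k**2 + 1)/3.
Certificate R = B(k−1)f/C = -2*(k + 1)*(3*k**2 + 1)/(3*k**3 - 6*k**2 - 14*k - 6) gives s_k = (-3*k**3 - 3*k**2 - k - 1)/2**k.
Check: Δs_k = (3*k**3 - 6*k**2 - 14*k - 6)/(2*2**k). ✓
Evaluate s at k=6 and k=0: -763/64 and -1; difference -699/64.

Σ = -699/64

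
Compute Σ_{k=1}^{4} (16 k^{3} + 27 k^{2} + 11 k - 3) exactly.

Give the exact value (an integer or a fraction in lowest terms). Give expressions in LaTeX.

The ratio is (16*k**3 + 75*k**2 + 113*k + 51)/(16*k**3 + 27*k**2 + 11*k - 3).
Factor: A=1; B=1; C=k**3 + 27*k**2/16 + 11*k/16 - 3/16.
Set up (1)·f(k+1) − (1)·f(k) − (k**3 + 27*k**2/16 + 11*k/16 - 3/16) = 0.
deg f ≤ 4 (via 0,0,3).
Match coefficients ⇒ f(k) = k*(4*k**3 + k**2 - 4*k - 4)/16.
R(k) = B(k−1)·f(k)/C(k) = k*(4*k**3 + k**2 - 4*k - 4)/(16*k**3 + 27*k**2 + 11*k - 3); s_k = R·t_k = k*(4*k**3 + k**2 - 4*k - 4).
s_(k+1) − s_k = 16*k**3 + 27*k**2 + 11*k - 3 = t_k.
Sum = s_(5) − s_(1); s_(5) = 2505, s_(1) = -3 ⇒ 2508.

Σ = 2508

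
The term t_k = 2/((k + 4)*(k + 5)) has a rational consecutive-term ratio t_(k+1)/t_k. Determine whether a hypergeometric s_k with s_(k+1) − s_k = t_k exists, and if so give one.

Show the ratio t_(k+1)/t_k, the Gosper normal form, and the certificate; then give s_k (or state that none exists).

Compute t_(k+1)/t_k: get (k + 4)/(k + 6).
Gosper form: A/B · C(k+1)/C(k) with A=k + 4, B=k + 6, C=1.
Key eq: (k + 4)·f(k+1) = (k + 5)·f(k) + (1).
From deg A=1, deg B=1, deg C=0: d=1.
Solve for f: f(k) = k/4 (degree 1 ≤ 1).
So s_k = (B(k−1)f/C)·t_k = (k*(k + 5)/4)·t_k = k/(2*(k + 4)).
s_(k+1) − s_k = 2/(k**2 + 9*k + 20) = t_k.

s_k = k/(2*(k + 4))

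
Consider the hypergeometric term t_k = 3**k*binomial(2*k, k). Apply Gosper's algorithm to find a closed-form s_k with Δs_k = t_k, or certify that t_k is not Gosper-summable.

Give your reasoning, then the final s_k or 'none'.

The ratio is 6*(2*k + 1)/(k + 1).
Normal form (A,B,C) = (12*k + 6, k + 1, 1).
Set up (12*k + 6)·f(k+1) − (k)·f(k) − (1) = 0.
deg f ≤ -1 (via 1,1,0).
Bound -1 < 0, so the key equation has no polynomial solution.

no hypergeometric antidifference exists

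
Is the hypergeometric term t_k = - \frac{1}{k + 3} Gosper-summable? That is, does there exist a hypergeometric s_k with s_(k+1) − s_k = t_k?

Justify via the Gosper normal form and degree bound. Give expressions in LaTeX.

No — key equation has no polynomial f.

r(k) = (k + 3)/(k + 4) after simplifying.
A = k + 3, B = k + 4, C = 1.
f must satisfy (k + 3)·f(k+1) − (k + 3)·f(k) = 1.
From deg A=1, deg B=1, deg C=0: d=0.
Write f(k) = c0. Then LHS − RHS = -1, requiring -1 = 0: contradictory. No certificate.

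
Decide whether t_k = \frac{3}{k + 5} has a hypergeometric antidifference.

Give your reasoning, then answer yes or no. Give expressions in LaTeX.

No — key equation has no polynomial f.

The ratio is (k + 5)/(k + 6).
Factor: A=k + 5; B=k + 6; C=1.
Need (k + 5)·f(k+1) − (k + 5)·f(k) = 1.
deg f ≤ 0 (via 1,1,0).
Write f(k) = c0. Then LHS − RHS = -1, requiring -1 = 0: contradictory. No certificate.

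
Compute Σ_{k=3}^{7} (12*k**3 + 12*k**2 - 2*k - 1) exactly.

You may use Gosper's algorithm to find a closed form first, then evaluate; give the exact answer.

Σ = 10865

The ratio is (12*k**3 + 48*k**2 + 58*k + 21)/(12*k**3 + 12*k**2 - 2*k - 1).
A = 1, B = 1, C = k**3 + k**2 - k/6 - 1/12.
Need (1)·f(k+1) − (1)·f(k) = k**3 + k**2 - k/6 - 1/12.
Bound: deg f ≤ 4.
Solve for f: f(k) = k*(3*k**3 - 2*k**2 - 4*k + 2)/12 (degree 4 ≤ 4).
Certificate R = B(k−1)f/C = k*(3*k**3 - 2*k**2 - 4*k + 2)/(12*k**3 + 12*k**2 - 2*k - 1) gives s_k = k*(3*k**3 - 2*k**2 - 4*k + 2).
Check: Δs_k = 12*k**3 + 12*k**2 - 2*k - 1. ✓
Telescoping: Σ = s_(8) − s_(3) = 11024 − (159) = 10865.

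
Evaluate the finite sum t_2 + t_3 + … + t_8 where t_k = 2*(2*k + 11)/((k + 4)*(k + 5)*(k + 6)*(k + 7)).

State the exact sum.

t_(k+1)/t_k = (k + 4)*(2*k + 13)/((k + 8)*(2*k + 11)).
Factor: A=k + 4; B=k + 8; C=k + 11/2.
Set up (k + 4)·f(k+1) − (k + 7)·f(k) − (k + 11/2) = 0.
deg f ≤ 3 (via 1,1,1).
Solve for f: f(k) = k*(k + 5)*(k + 10)/48 (degree 3 ≤ 3).
So s_k = (B(k−1)f/C)·t_k = (k*(k + 5)*(k + 7)*(k + 10)/(24*(2*k + 11)))·t_k = k*(k + 10)/(12*(k**2 + 10*k + 24)).
s_(k+1) − s_k = 2*(2*k + 11)/(k**4 + 22*k**3 + 179*k**2 + 638*k + 840) = t_k.
Σ_(k=2)^(8) t_k = s_(9) − s_(2) = 19/260 − (1/24) = 49/1560.

Σ = 49/1560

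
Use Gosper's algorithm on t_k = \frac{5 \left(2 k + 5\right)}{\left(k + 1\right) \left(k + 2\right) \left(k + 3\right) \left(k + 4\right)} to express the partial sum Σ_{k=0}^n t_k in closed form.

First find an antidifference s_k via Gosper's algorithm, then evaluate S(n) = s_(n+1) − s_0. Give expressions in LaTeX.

t_(k+1)/t_k = (k + 1)*(2*k + 7)/((k + 5)*(2*k + 5)).
Take A(k)=k + 1, B(k)=k + 5, C(k)=k + 5/2.
Solve (k + 1)·f(k+1) − (k + 4)·f(k) = k + 5/2.
Bound: deg f ≤ 3.
Match coefficients ⇒ f(k) = k*(k + 2)*(k + 4)/6.
So s_k = (B(k−1)f/C)·t_k = (k*(k + 2)*(k + 4)**2/(3*(2*k + 5)))·t_k = 5*k*(k + 4)/(3*(k**2 + 4*k + 3)).
Δs = 5*(2*k + 5)/(k**4 + 10*k**3 + 35*k**2 + 50*k + 24), as required.
Σ_(k=0)^n t_k = s_(n+1) − s_(0) = (5*(n**2 + 6*n + 5)/(3*(n**2 + 6*n + 8))) − (0), i.e. 5*(n**2 + 6*n + 5)/(3*(n**2 + 6*n + 8)).

S(n) = \frac{5 \left(n^{2} + 6 n + 5\right)}{3 \left(n^{2} + 6 n + 8\right)}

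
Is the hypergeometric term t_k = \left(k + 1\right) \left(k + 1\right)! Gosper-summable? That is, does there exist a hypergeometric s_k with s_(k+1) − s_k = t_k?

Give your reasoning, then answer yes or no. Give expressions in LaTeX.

t_(k+1)/t_k = (k + 2)**2/(k + 1).
So A=k + 2 and B=1, with C=k + 1.
Solve (k + 2)·f(k+1) − (1)·f(k) = k + 1.
d = 0 from the (1,0,1) case.
Coefficient equations give f(k) = 1.
Certificate R = B(k−1)f/C = 1/(k + 1) gives s_k = factorial(k + 1).
Verify: (k + 1)*factorial(k + 1) matches t_k.

Yes. s_k = \left(k + 1\right)!.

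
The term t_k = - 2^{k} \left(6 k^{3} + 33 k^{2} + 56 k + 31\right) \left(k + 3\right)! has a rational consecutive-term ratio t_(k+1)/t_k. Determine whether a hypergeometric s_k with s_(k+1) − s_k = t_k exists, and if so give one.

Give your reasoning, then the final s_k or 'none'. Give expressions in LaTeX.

s_k = - 2^{k} \left(3 k^{2} + 1\right) \left(k + 3\right)!

r(k) = 2*(6*k**4 + 75*k**3 + 344*k**2 + 686*k + 504)/(6*k**3 + 33*k**2 + 56*k + 31) after simplifying.
Gosper form: A/B · C(k+1)/C(k) with A=2*k + 8, B=1, C=k**3 + 11*k**2/2 + 28*k/3 + 31/6.
f must satisfy (2*k + 8)·f(k+1) − (1)·f(k) = k**3 + 11*k**2/2 + 28*k/3 + 31/6.
Degrees (1,0,3) ⇒ d ≤ 2.
Match coefficients ⇒ f(k) = (3*k**2 + 1)/6.
So s_k = (B(k−1)f/C)·t_k = ((3*k**2 + 1)/(6*k**3 + 33*k**2 + 56*k + 31))·t_k = -2**k*(3*k**2 + 1)*factorial(k + 3).
Δs = -2**k*(6*k**3 + 33*k**2 + 56*k + 31)*factorial(k + 3), as required.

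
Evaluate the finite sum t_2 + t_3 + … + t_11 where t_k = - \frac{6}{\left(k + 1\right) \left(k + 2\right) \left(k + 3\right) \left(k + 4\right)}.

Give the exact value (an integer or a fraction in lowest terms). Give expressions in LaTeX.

Σ = -89/2730

Step 1: r(k) = (k + 1)/(k + 5).
A = k + 1, B = k + 5, C = 1.
Key eq: (k + 1)·f(k+1) = (k + 4)·f(k) + (1).
deg f ≤ 3 (via 1,1,0).
Coefficient equations give f(k) = k*(k**2 + 6*k + 11)/18.
Certificate R = B(k−1)f/C = k*(k + 4)*(k**2 + 6*k + 11)/18 gives s_k = k*(-k**2 - 6*k - 11)/(3*(k + 1)*(k + 2)*(k + 3)).
Check: Δs_k = -6/(k**4 + 10*k**3 + 35*k**2 + 50*k + 24). ✓
Telescoping: Σ = s_(12) − s_(2) = -454/1365 − (-3/10) = -89/2730.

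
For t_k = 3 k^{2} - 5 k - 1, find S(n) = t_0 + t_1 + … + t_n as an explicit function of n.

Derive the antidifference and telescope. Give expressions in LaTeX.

S(n) = n^{3} - n^{2} - 3 n - 1

Step 1: r(k) = (3*k**2 + k - 3)/(3*k**2 - 5*k - 1).
So A=1 and B=1, with C=k**2 - 5*k/3 - 1/3.
Set up (1)·f(k+1) − (1)·f(k) − (k**2 - 5*k/3 - 1/3) = 0.
d = 3 from the (0,0,2) case.
A polynomial solution: f(k) = k*(k**2 - 4*k + 2)/3.
Certificate R = B(k−1)f/C = k*(k**2 - 4*k + 2)/(3*k**2 - 5*k - 1) gives s_k = k*(k**2 - 4*k + 2).
Verify: 3*k**2 - 5*k - 1 matches t_k.
Telescope: S(n) = s_(n+1) − s_(0) = n**3 - n**2 - 3*n - 1 − (0) = n**3 - n**2 - 3*n - 1.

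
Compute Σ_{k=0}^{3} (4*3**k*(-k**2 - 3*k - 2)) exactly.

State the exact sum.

Σ = -2672

t_(k+1)/t_k = 3*(k + 3)/(k + 1).
Factor: A=3; B=1; C=k**2 + 3*k + 2.
Need (3)·f(k+1) − (1)·f(k) = k**2 + 3*k + 2.
Bound: deg f ≤ 2.
Match coefficients ⇒ f(k) = (2*k**2 + 1)/4.
R(k) = B(k−1)·f(k)/C(k) = (2*k**2 + 1)/(4*(k + 1)*(k + 2)); s_k = R·t_k = 3**k*(-2*k**2 - 1).
Verify: 4*3**k*(-k**2 - 3*k - 2) matches t_k.
Telescoping: Σ = s_(4) − s_(0) = -2673 − (-1) = -2672.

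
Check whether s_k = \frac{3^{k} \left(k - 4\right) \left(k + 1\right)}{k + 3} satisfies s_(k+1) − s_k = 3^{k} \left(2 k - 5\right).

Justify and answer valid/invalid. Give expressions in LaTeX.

s_(k+1) = 3**(k + 1)*(k - 3)*(k + 2)/(k + 4)
s_(k+1) − s_k = 3**k*(2*k**3 + 5*k**2 - 11*k - 38)/(k**2 + 7*k + 12)
(s_(k+1) − s_k) − t_k = 3**k*(22 - 4*k**2)/(k**2 + 7*k + 12)

Invalid: residual \frac{3^{k} \left(22 - 4 k^{2}\right)}{k^{2} + 7 k + 12} ≠ 0.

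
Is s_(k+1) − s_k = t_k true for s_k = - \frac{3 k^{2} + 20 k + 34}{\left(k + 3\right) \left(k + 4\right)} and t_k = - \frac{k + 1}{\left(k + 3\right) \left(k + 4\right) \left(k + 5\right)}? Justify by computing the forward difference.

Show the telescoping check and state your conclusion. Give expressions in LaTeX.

s_(k+1) = (-20*k - 3*(k + 1)**2 - 54)/((k + 4)*(k + 5))
s_(k+1) − s_k = (-k - 1)/(k**3 + 12*k**2 + 47*k + 60)
(s_(k+1) − s_k) − t_k = 0

valid; difference matches t_k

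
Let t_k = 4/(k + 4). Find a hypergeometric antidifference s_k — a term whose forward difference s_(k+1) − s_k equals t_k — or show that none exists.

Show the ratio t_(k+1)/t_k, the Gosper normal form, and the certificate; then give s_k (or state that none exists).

none — t_k is not Gosper-summable

The ratio is (k + 4)/(k + 5).
A = k + 4, B = k + 5, C = 1.
Set up (k + 4)·f(k+1) − (k + 4)·f(k) − (1) = 0.
Bound: deg f ≤ 0.
f = c0 ⇒ A·f(k+1) − B(k−1)·f(k) − C = -1. The system {-1 = 0} is inconsistent; no antidifference.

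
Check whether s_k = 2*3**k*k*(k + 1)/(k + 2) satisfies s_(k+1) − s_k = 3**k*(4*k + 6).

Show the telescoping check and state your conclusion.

s_(k+1) = 6*3**k*(k + 1)*(k + 2)/(k + 3)
s_(k+1) − s_k = 2*3**k*(k + 1)*(-k*(k + 3) + 3*(k + 2)**2)/((k + 2)*(k + 3))
(s_(k+1) − s_k) − t_k = 4*3**k*(-k**2 - 3*k - 3)/(k**2 + 5*k + 6)

Invalid: residual 4*3**k*(-k**2 - 3*k - 3)/(k**2 + 5*k + 6) ≠ 0.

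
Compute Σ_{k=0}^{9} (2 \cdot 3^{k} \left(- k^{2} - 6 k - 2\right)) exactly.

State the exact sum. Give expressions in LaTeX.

Σ = -7440178

Ratio r(k) = 3*(k**2 + 8*k + 9)/(k**2 + 6*k + 2).
A = 3, B = 1, C = k**2 + 6*k + 2.
Solve (3)·f(k+1) − (1)·f(k) = k**2 + 6*k + 2.
deg f ≤ 2 (via 0,0,2).
Solve for f: f(k) = (k - 1)*(k + 4)/2 (degree 2 ≤ 2).
Certificate R = B(k−1)f/C = (k - 1)*(k + 4)/(2*(k**2 + 6*k + 2)) gives s_k = 3**k*(-k**2 - 3*k + 4).
s_(k+1) − s_k = 2*3**k*(-k**2 - 6*k - 2) = t_k.
Telescoping: Σ = s_(10) − s_(0) = -7440174 − (4) = -7440178.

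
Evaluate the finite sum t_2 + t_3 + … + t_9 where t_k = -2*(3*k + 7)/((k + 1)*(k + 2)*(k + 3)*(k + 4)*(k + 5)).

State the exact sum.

Σ = -956/45045

Ratio r(k) = (k + 1)*(3*k + 10)/((k + 6)*(3*k + 7)).
Take A(k)=k + 1, B(k)=k + 6, C(k)=k + 7/3.
Key eq: (k + 1)·f(k+1) = (k + 5)·f(k) + (k + 7/3).
From deg A=1, deg B=1, deg C=1: d=4.
Solving with deg f ≤ 4: f(k) = k*(k + 2)*(k**2 + 8*k + 19)/36.
Certificate R = B(k−1)f/C = k*(k + 2)*(k + 5)*(k**2 + 8*k + 19)/(12*(3*k + 7)) gives s_k = k*(-k**2 - 8*k - 19)/(6*(k**3 + 8*k**2 + 19*k + 12)).
Check: Δs_k = 2*(-3*k - 7)/(k**5 + 15*k**4 + 85*k**3 + 225*k**2 + 274*k + 120). ✓
Σ_(k=2)^(9) t_k = s_(10) − s_(2) = -995/6006 − (-13/90) = -956/45045.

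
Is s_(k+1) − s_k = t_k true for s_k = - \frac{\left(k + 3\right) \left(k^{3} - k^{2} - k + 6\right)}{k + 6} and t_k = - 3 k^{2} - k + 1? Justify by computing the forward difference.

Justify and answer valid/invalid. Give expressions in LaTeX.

s_(k+1) = (k + 4)*(k - (k + 1)**3 + (k + 1)**2 - 5)/(k + 7)
s_(k+1) − s_k = (-3*k**4 - 34*k**3 - 78*k**2 - 11*k + 6)/(k**2 + 13*k + 42)
(s_(k+1) − s_k) − t_k = 6*(k**3 + 10*k**2 + 3*k - 6)/(k**2 + 13*k + 42)

Invalid: residual \frac{6 \left(k^{3} + 10 k^{2} + 3 k - 6\right)}{k^{2} + 13 k + 42} ≠ 0.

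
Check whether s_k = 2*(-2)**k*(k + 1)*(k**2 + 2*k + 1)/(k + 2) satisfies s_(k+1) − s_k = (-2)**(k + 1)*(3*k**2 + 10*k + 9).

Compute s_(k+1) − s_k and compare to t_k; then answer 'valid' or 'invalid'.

s_(k+1) = -(-2)**(k + 2)*(k + 2)*(2*k + (k + 1)**2 + 3)/(k + 3)
s_(k+1) − s_k = (-2)**(k + 1)*(3*k**4 + 22*k**3 + 60*k**2 + 74*k + 35)/(k**2 + 5*k + 6)
(s_(k+1) − s_k) − t_k = 2*(-2)**k*(3*k**3 + 17*k**2 + 31*k + 19)/(k**2 + 5*k + 6)

Invalid: residual 2*(-2)**k*(3*k**3 + 17*k**2 + 31*k + 19)/(k**2 + 5*k + 6) ≠ 0.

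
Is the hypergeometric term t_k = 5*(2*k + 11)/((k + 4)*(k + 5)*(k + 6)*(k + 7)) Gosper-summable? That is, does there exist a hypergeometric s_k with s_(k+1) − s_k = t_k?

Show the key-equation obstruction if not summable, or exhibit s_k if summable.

Step 1: r(k) = (k + 4)*(2*k + 13)/((k + 8)*(2*k + 11)).
Factor: A=k + 4; B=k + 8; C=k + 11/2.
f must satisfy (k + 4)·f(k+1) − (k + 7)·f(k) = k + 11/2.
d = 3 from the (1,1,1) case.
Solving with deg f ≤ 3: f(k) = k*(k + 5)*(k + 10)/48.
Then R = B(k−1)f/C = k*(k + 5)*(k + 7)*(k + 10)/(24*(2*k + 11)), so s_k = R(k)·t_k = 5*k*(k + 10)/(24*(k**2 + 10*k + 24)).
s_(k+1) − s_k = 5*(2*k + 11)/(k**4 + 22*k**3 + 179*k**2 + 638*k + 840) = t_k.

Yes. s_k = 5*k*(k + 10)/(24*(k**2 + 10*k + 24)).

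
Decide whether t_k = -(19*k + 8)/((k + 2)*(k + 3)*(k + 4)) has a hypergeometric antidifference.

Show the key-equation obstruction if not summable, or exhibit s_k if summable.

Step 1: r(k) = (k + 2)*(19*k + 27)/((k + 5)*(19*k + 8)).
So A=k + 2 and B=k + 5, with C=k + 8/19.
Set up (k + 2)·f(k+1) − (k + 4)·f(k) − (k + 8/19) = 0.
From deg A=1, deg B=1, deg C=1: d=2.
Coefficient equations give f(k) = k*(23*k + 1)/114.
Get s_k = R·t_k = k*(-23*k - 1)/(6*(k + 2)*(k + 3)) with R(k) = B(k−1)f(k)/C(k) = k*(k + 4)*(23*k + 1)/(6*(19*k + 8)).
Δs = (-19*k - 8)/(k**3 + 9*k**2 + 26*k + 24), as required.

Yes. s_k = k*(-23*k - 1)/(6*(k + 2)*(k + 3)).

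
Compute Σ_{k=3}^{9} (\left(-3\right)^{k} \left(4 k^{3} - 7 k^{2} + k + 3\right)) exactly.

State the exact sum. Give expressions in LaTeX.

Σ = -37791441

The ratio is 3*(-4*k**3 - 5*k**2 + k - 1)/(4*k**3 - 7*k**2 + k + 3).
Take A(k)=-3, B(k)=1, C(k)=k**3 - 7*k**2/4 + k/4 + 3/4.
f must satisfy (-3)·f(k+1) − (1)·f(k) = k**3 - 7*k**2/4 + k/4 + 3/4.
Degrees (0,0,3) ⇒ d ≤ 3.
Solve for f: f(k) = -k*(k - 2)**2/4 (degree 3 ≤ 3).
R(k) = B(k−1)·f(k)/C(k) = -k*(k - 2)**2/(4*k**3 - 7*k**2 + k + 3); s_k = R·t_k = (-3)**k*k*(-k**2 + 4*k - 4).
Check: Δs_k = (-3)**k*(4*k**3 - 7*k**2 + k + 3). ✓
Telescoping: Σ = s_(10) − s_(3) = -37791360 − (81) = -37791441.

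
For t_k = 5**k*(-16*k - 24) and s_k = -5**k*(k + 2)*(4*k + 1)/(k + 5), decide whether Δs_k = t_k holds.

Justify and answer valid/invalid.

s_(k+1) = -5**(k + 1)*(k + 3)*(4*k + 5)/(k + 6)
s_(k+1) − s_k = 5**k*(-16*k**3 - 152*k**2 - 444*k - 363)/(k**2 + 11*k + 30)
(s_(k+1) − s_k) − t_k = 5**k*(48*k**2 + 300*k + 357)/(k**2 + 11*k + 30)

Invalid: residual 5**k*(48*k**2 + 300*k + 357)/(k**2 + 11*k + 30) ≠ 0.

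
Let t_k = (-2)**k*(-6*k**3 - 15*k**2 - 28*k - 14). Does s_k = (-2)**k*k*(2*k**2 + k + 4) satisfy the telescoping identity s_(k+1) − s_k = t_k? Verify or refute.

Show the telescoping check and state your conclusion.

valid; difference matches t_k

s_(k+1) = (-2)**(k + 1)*(k + 1)*(k + 2*(k + 1)**2 + 5)
s_(k+1) − s_k = (-2)**k*(-6*k**3 - 15*k**2 - 28*k - 14)
(s_(k+1) − s_k) − t_k = 0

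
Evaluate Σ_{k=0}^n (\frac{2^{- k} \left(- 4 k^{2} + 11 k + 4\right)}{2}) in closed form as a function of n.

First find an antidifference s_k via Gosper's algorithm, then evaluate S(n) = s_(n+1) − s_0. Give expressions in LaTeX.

Compute t_(k+1)/t_k: get (4*k**2 - 3*k - 11)/(2*(4*k**2 - 11*k - 4)).
So A=1/2 and B=1, with C=k**2 - 11*k/4 - 1.
f must satisfy (1/2)·f(k+1) − (1)·f(k) = k**2 - 11*k/4 - 1.
Degrees (0,0,2) ⇒ d ≤ 2.
Solving with deg f ≤ 2: f(k) = -(4*k**2 - 3*k - 3)/2.
So s_k = (B(k−1)f/C)·t_k = (-2*(4*k**2 - 3*k - 3)/(4*k**2 - 11*k - 4))·t_k = (4*k**2 - 3*k - 3)/2**k.
Δs = (-4*k**2 + 11*k + 4)/(2*2**k), as required.
s_(n+1) = 2**(-n - 1)*(4*n**2 + 5*n - 2) and s_(0) = -3, so S(n) = (6*2**n + 4*n**2 + 5*n - 2)/(2*2**n).

S(n) = \frac{2^{- n} \left(6 \cdot 2^{n} + 4 n^{2} + 5 n - 2\right)}{2}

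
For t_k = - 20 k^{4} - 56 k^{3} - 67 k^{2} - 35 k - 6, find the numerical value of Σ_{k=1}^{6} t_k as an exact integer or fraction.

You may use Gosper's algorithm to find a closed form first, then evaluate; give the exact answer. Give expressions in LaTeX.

Σ = -77064

r(k) = (20*k**4 + 136*k**3 + 355*k**2 + 417*k + 184)/(20*k**4 + 56*k**3 + 67*k**2 + 35*k + 6) after simplifying.
Take A(k)=1, B(k)=1, C(k)=k**4 + 14*k**3/5 + 67*k**2/20 + 7*k/4 + 3/10.
Solve (1)·f(k+1) − (1)·f(k) = k**4 + 14*k**3/5 + 67*k**2/20 + 7*k/4 + 3/10.
d = 5 from the (0,0,4) case.
Match coefficients ⇒ f(k) = k*(2*k + 1)*(2*k**3 + k**2 - 1)/20.
Get s_k = R·t_k = k*(-4*k**4 - 4*k**3 - k**2 + 2*k + 1) with R(k) = B(k−1)f(k)/C(k) = k*(2*k + 1)*(2*k**3 + k**2 - 1)/(20*k**4 + 56*k**3 + 67*k**2 + 35*k + 6).
Verify: -20*k**4 - 56*k**3 - 67*k**2 - 35*k - 6 matches t_k.
Evaluate s at k=7 and k=1: -77070 and -6; difference -77064.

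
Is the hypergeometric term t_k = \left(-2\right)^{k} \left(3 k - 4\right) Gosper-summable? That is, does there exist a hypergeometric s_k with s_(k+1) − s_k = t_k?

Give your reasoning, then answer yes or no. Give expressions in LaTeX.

Yes. s_k = \left(-2\right)^{k} \left(2 - k\right).

The ratio is 2*(1 - 3*k)/(3*k - 4).
Take A(k)=-2, B(k)=1, C(k)=k - 4/3.
Set up (-2)·f(k+1) − (1)·f(k) − (k - 4/3) = 0.
deg f ≤ 1 (via 0,0,1).
Match coefficients ⇒ f(k) = -(k - 2)/3.
R(k) = B(k−1)·f(k)/C(k) = -(k - 2)/(3*k - 4); s_k = R·t_k = (-2)**k*(2 - k).
Check: Δs_k = (-2)**k*(3*k - 4). ✓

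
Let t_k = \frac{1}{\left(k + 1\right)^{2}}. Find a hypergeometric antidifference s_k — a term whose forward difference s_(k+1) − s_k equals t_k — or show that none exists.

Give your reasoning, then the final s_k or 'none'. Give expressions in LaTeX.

t_(k+1)/t_k = (k + 1)**2/(k + 2)**2.
Gosper form: A/B · C(k+1)/C(k) with A=k**2 + 2*k + 1, B=k**2 + 4*k + 4, C=1.
Set up (k**2 + 2*k + 1)·f(k+1) − (k**2 + 2*k + 1)·f(k) − (1) = 0.
d = 0 from the (2,2,0) case.
Write f(k) = c0. Then LHS − RHS = -1, requiring -1 = 0: contradictory. No certificate.

no hypergeometric antidifference exists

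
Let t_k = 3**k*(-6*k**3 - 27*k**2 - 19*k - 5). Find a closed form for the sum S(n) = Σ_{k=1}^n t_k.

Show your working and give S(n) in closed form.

Ratio r(k) = 3*(6*k**3 + 45*k**2 + 91*k + 57)/(6*k**3 + 27*k**2 + 19*k + 5).
Gosper form: A/B · C(k+1)/C(k) with A=3, B=1, C=k**3 + 9*k**2/2 + 19*k/6 + 5/6.
Solve (3)·f(k+1) − (1)·f(k) = k**3 + 9*k**2/2 + 19*k/6 + 5/6.
Bound: deg f ≤ 3.
Match coefficients ⇒ f(k) = (3*k**3 - 4*k + 4)/6.
R(k) = B(k−1)·f(k)/C(k) = (3*k**3 - 4*k + 4)/(6*k**3 + 27*k**2 + 19*k + 5); s_k = R·t_k = 3**k*(-3*k**3 + 4*k - 4).
s_(k+1) − s_k = 3**k*(3*k**3 + 8*k - 9*(k + 1)**3 + 4) = t_k.
s_(n+1) = 3**(n + 1)*(-3*n**3 - 9*n**2 - 5*n - 3) and s_(1) = -9, so S(n) = -9*3**n*n**3 - 27*3**n*n**2 - 15*3**n*n - 9*3**n + 9.

S(n) = -9*3**n*n**3 - 27*3**n*n**2 - 15*3**n*n - 9*3**n + 9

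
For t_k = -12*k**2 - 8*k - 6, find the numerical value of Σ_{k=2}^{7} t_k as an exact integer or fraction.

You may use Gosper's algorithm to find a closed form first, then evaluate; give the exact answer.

Σ = -1920

r(k) = (6*k**2 + 16*k + 13)/(6*k**2 + 4*k + 3) after simplifying.
Take A(k)=1, B(k)=1, C(k)=k**2 + 2*k/3 + 1/2.
Key eq: (1)·f(k+1) = (1)·f(k) + (k**2 + 2*k/3 + 1/2).
d = 3 from the (0,0,2) case.
Coefficient equations give f(k) = k*(2*k**2 - k + 2)/6.
So s_k = (B(k−1)f/C)·t_k = (k*(2*k**2 - k + 2)/(6*k**2 + 4*k + 3))·t_k = 2*k*(-2*k**2 + k - 2).
Verify: -12*k**2 - 8*k - 6 matches t_k.
Σ_(k=2)^(7) t_k = s_(8) − s_(2) = -1952 − (-32) = -1920.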